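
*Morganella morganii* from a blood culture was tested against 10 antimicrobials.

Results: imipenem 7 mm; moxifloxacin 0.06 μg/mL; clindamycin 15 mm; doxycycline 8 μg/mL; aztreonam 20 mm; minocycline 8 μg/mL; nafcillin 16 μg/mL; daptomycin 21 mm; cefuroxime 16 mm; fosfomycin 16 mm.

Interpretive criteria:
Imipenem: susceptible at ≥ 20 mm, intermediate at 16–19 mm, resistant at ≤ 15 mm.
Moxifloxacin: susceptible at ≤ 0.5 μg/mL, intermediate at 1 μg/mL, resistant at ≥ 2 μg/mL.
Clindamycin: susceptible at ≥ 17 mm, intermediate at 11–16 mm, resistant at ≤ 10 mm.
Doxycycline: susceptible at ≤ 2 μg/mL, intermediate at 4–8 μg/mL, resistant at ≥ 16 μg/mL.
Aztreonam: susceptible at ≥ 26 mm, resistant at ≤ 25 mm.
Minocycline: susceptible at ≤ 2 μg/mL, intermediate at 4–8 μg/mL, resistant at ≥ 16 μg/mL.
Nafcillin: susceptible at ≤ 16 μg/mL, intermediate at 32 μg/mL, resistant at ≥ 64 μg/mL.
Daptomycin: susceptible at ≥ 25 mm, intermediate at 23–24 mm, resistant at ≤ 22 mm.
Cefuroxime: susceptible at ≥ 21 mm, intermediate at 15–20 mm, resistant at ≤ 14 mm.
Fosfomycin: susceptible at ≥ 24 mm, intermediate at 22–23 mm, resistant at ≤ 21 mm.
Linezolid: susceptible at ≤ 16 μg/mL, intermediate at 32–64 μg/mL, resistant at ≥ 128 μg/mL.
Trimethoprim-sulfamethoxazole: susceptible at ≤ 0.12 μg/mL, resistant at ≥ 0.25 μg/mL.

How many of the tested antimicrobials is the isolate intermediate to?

Imipenem: 7 mm is ≤ 15 mm ⇒ resistant
Moxifloxacin: 0.06 μg/mL is ≤ 0.5 μg/mL — susceptible
Clindamycin (15 mm) in 11–16 mm ⇒ intermediate
Doxycycline (8 μg/mL) in 4–8 μg/mL → intermediate
Aztreonam: 20 mm is ≤ 25 mm → Resistant
Minocycline: 8 μg/mL is in 4–8 μg/mL → intermediate
Nafcillin (16 μg/mL) ≤ 16 μg/mL — Susceptible
Daptomycin: 21 mm is ≤ 22 mm → Resistant
Cefuroxime 16 mm: in 15–20 mm ⇒ intermediate
Fosfomycin (16 mm) ≤ 21 mm — Resistant
Intermediate: 4

4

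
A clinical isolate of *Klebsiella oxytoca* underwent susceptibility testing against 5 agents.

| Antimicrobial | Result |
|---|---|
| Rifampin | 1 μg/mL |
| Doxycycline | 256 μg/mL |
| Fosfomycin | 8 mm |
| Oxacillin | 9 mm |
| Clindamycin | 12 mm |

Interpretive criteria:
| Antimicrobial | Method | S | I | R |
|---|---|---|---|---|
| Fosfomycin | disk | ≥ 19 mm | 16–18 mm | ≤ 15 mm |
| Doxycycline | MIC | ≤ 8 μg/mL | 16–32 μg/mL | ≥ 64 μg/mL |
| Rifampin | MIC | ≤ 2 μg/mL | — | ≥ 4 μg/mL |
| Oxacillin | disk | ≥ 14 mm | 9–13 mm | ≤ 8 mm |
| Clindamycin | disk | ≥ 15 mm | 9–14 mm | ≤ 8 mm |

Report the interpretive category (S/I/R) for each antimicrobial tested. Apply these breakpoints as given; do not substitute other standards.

Rifampin: 1 μg/mL is ≤ 2 μg/mL → Susceptible
Doxycycline 256 μg/mL: ≥ 64 μg/mL → R
Fosfomycin (8 mm) ≤ 15 mm ⇒ R
Oxacillin (9 mm) in 9–13 mm ⇒ I
Clindamycin (12 mm) in 9–14 mm — intermediate

S, R, R, I, I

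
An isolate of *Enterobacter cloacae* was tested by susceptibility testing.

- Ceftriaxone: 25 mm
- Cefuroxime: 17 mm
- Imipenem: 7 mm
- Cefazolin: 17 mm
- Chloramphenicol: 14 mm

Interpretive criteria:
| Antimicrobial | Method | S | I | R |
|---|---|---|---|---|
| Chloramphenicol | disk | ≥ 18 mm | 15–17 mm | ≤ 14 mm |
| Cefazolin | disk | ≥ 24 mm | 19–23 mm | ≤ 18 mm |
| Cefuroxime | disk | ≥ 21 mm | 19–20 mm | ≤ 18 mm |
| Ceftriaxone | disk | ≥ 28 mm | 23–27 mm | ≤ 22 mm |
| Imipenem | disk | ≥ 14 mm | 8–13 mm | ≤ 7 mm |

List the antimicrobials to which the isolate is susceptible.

Ceftriaxone: 25 mm is in 23–27 mm — Intermediate
Cefuroxime 17 mm: ≤ 18 mm ⇒ R
Imipenem 7 mm: ≤ 7 mm → resistant
Cefazolin: 17 mm is ≤ 18 mm → R
Chloramphenicol: 14 mm is ≤ 14 mm — resistant

none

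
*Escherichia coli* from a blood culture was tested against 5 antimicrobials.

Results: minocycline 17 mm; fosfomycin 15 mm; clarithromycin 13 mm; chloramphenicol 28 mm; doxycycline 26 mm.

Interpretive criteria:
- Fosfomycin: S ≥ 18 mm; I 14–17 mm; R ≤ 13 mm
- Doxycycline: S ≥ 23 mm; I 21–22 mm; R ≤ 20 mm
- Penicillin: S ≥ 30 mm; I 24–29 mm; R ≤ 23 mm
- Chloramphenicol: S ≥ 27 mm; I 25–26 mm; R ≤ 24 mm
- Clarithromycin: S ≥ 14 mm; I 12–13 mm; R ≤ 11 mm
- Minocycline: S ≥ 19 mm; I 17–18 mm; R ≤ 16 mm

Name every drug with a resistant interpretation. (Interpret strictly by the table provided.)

none

Minocycline 17 mm: in 17–18 mm ⇒ Intermediate
Fosfomycin 15 mm: in 14–17 mm — Intermediate
Clarithromycin 13 mm: in 12–13 mm ⇒ I
Chloramphenicol 28 mm: ≥ 27 mm — susceptible
Doxycycline: 26 mm is ≥ 23 mm → susceptible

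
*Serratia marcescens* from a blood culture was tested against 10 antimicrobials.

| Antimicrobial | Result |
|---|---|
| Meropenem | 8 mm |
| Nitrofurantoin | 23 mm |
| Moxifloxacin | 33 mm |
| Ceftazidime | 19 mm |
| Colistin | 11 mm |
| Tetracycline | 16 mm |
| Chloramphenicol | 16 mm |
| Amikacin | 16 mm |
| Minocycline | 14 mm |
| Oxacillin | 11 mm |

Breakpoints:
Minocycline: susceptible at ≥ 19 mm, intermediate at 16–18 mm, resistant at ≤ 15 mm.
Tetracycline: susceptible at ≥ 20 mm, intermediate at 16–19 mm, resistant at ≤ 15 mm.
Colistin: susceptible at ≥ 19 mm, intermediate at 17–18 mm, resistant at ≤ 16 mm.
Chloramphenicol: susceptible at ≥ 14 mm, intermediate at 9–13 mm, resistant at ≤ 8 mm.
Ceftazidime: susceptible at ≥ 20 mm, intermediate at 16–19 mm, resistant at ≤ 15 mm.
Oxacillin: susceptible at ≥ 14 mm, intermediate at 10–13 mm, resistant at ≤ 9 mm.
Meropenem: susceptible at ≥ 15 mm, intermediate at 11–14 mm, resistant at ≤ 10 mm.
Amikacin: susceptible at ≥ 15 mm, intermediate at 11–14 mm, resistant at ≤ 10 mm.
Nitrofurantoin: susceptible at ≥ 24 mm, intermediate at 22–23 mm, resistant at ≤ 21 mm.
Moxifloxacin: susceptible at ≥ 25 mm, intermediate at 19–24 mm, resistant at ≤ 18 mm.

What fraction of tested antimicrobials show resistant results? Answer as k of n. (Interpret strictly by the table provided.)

3 of 10

Meropenem: 8 mm is ≤ 10 mm → R
Nitrofurantoin 23 mm: in 22–23 mm ⇒ Intermediate
Moxifloxacin (33 mm) ≥ 25 mm ⇒ Susceptible
Ceftazidime (19 mm) in 16–19 mm → intermediate
Colistin (11 mm) ≤ 16 mm → R
Tetracycline (16 mm) in 16–19 mm ⇒ intermediate
Chloramphenicol (16 mm) ≥ 14 mm → S
Amikacin: 16 mm is ≥ 15 mm — susceptible
Minocycline (14 mm) ≤ 15 mm ⇒ Resistant
Oxacillin 11 mm: in 10–13 mm — I
Resistant: 3/10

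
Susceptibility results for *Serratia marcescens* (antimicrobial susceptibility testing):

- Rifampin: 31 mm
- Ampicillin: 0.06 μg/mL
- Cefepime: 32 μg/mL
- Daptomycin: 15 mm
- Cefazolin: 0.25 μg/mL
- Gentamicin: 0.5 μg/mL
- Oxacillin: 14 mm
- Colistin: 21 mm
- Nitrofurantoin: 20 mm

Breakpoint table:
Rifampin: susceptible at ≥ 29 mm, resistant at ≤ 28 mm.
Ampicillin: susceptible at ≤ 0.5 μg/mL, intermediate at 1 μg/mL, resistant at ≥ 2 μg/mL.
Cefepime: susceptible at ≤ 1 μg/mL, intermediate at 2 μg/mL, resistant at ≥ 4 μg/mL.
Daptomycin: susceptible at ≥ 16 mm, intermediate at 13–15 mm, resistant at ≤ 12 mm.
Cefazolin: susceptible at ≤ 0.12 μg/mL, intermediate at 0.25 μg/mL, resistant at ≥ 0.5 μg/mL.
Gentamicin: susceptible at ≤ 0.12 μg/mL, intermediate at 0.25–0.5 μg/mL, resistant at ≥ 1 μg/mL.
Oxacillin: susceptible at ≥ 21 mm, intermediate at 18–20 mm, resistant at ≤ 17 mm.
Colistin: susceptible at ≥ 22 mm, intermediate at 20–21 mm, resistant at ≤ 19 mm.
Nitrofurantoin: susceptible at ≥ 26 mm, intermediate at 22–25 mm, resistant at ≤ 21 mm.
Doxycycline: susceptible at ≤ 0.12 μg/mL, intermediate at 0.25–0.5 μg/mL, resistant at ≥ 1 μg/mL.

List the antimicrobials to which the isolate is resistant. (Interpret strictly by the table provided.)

cefepime, oxacillin, nitrofurantoin

Rifampin: 31 mm is ≥ 29 mm — susceptible
Ampicillin (0.06 μg/mL) ≤ 0.5 μg/mL — susceptible
Cefepime: 32 μg/mL is ≥ 4 μg/mL ⇒ Resistant
Daptomycin: 15 mm is in 13–15 mm ⇒ intermediate
Cefazolin (0.25 μg/mL) = 0.25 μg/mL — I
Gentamicin (0.5 μg/mL) in 0.25–0.5 μg/mL → I
Oxacillin 14 mm: ≤ 17 mm ⇒ Resistant
Colistin 21 mm: in 20–21 mm — intermediate
Nitrofurantoin (20 mm) ≤ 21 mm → R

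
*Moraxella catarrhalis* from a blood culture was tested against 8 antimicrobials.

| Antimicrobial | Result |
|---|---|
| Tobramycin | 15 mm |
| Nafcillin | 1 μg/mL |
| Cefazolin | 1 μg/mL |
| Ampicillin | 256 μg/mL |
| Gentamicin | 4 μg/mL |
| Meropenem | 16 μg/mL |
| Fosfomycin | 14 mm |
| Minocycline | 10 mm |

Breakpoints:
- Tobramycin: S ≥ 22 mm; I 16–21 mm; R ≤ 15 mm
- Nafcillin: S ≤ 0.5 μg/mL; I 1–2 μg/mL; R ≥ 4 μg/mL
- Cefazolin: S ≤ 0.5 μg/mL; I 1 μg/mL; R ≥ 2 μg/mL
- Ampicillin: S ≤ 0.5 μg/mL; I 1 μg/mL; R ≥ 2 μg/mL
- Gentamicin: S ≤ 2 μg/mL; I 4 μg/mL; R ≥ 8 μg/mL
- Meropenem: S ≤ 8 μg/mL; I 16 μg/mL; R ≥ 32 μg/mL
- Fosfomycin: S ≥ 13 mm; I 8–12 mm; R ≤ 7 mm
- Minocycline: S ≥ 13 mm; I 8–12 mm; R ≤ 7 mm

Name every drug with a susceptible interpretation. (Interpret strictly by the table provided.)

Tobramycin: 15 mm is ≤ 15 mm — Resistant
Nafcillin (1 μg/mL) in 1–2 μg/mL ⇒ I
Cefazolin (1 μg/mL) = 1 μg/mL → Intermediate
Ampicillin 256 μg/mL: ≥ 2 μg/mL ⇒ Resistant
Gentamicin: 4 μg/mL is = 4 μg/mL → intermediate
Meropenem: 16 μg/mL is = 16 μg/mL → I
Fosfomycin: 14 mm is ≥ 13 mm ⇒ S
Minocycline (10 mm) in 8–12 mm ⇒ I

fosfomycin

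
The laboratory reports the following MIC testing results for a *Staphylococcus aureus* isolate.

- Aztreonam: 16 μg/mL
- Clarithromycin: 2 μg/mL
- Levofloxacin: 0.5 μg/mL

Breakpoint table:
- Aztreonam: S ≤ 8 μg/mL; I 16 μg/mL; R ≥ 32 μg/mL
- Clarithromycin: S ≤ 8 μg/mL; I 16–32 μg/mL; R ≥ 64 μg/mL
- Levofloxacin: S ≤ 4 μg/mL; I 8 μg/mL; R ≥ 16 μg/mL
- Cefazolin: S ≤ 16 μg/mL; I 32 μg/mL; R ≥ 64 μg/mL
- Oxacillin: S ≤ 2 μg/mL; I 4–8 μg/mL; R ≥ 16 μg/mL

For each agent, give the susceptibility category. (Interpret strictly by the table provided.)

Aztreonam 16 μg/mL: = 16 μg/mL → Intermediate
Clarithromycin (2 μg/mL) ≤ 8 μg/mL ⇒ S
Levofloxacin 0.5 μg/mL: ≤ 4 μg/mL ⇒ susceptible

I, S, S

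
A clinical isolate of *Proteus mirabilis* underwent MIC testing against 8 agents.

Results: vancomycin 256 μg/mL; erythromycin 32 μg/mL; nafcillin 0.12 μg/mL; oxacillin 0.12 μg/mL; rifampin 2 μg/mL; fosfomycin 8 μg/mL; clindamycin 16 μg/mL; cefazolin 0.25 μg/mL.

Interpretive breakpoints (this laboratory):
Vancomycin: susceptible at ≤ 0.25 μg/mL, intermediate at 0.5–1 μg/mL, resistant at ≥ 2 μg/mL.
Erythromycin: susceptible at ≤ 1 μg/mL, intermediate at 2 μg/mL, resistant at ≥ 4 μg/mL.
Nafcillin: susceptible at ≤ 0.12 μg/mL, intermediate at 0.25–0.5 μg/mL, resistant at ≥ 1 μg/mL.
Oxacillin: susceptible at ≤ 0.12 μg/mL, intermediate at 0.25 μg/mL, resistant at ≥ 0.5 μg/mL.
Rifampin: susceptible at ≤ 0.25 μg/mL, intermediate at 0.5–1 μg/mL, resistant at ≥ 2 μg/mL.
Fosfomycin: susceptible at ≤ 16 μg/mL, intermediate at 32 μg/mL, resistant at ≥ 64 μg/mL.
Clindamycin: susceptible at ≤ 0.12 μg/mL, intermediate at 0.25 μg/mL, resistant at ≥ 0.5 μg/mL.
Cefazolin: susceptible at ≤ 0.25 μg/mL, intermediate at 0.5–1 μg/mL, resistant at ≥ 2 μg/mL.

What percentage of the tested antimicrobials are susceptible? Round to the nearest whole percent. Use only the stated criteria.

Vancomycin (256 μg/mL) ≥ 2 μg/mL → R
Erythromycin (32 μg/mL) ≥ 4 μg/mL ⇒ Resistant
Nafcillin (0.12 μg/mL) ≤ 0.12 μg/mL ⇒ susceptible
Oxacillin (0.12 μg/mL) ≤ 0.12 μg/mL → susceptible
Rifampin (2 μg/mL) ≥ 2 μg/mL ⇒ resistant
Fosfomycin: 8 μg/mL is ≤ 16 μg/mL — S
Clindamycin: 16 μg/mL is ≥ 0.5 μg/mL — resistant
Cefazolin (0.25 μg/mL) ≤ 0.25 μg/mL ⇒ S
Susceptible: 4/8

50%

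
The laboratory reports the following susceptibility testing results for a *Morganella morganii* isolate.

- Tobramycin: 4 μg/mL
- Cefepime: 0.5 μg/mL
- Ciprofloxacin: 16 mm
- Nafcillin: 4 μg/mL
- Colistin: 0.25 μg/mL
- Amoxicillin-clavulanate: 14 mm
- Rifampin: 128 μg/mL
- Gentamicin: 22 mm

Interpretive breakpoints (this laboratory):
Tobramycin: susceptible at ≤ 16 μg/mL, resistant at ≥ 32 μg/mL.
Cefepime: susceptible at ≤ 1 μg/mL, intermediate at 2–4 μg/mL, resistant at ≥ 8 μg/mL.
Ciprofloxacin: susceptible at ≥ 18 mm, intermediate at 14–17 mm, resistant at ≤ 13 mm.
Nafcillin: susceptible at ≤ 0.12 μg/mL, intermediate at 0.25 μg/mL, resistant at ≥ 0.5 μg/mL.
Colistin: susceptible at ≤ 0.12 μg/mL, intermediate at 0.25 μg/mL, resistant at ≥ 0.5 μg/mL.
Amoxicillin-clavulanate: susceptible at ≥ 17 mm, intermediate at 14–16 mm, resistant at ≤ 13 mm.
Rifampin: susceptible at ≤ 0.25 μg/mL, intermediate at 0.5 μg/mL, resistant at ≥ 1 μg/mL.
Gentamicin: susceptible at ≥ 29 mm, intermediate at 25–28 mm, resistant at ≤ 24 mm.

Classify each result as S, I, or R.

S, S, I, R, I, I, R, R

Tobramycin: 4 μg/mL is ≤ 16 μg/mL — Susceptible
Cefepime 0.5 μg/mL: ≤ 1 μg/mL → S
Ciprofloxacin 16 mm: in 14–17 mm → I
Nafcillin 4 μg/mL: ≥ 0.5 μg/mL ⇒ Resistant
Colistin: 0.25 μg/mL is = 0.25 μg/mL ⇒ I
Amoxicillin-clavulanate: 14 mm is in 14–16 mm → Intermediate
Rifampin: 128 μg/mL is ≥ 1 μg/mL — resistant
Gentamicin 22 mm: ≤ 24 mm — resistant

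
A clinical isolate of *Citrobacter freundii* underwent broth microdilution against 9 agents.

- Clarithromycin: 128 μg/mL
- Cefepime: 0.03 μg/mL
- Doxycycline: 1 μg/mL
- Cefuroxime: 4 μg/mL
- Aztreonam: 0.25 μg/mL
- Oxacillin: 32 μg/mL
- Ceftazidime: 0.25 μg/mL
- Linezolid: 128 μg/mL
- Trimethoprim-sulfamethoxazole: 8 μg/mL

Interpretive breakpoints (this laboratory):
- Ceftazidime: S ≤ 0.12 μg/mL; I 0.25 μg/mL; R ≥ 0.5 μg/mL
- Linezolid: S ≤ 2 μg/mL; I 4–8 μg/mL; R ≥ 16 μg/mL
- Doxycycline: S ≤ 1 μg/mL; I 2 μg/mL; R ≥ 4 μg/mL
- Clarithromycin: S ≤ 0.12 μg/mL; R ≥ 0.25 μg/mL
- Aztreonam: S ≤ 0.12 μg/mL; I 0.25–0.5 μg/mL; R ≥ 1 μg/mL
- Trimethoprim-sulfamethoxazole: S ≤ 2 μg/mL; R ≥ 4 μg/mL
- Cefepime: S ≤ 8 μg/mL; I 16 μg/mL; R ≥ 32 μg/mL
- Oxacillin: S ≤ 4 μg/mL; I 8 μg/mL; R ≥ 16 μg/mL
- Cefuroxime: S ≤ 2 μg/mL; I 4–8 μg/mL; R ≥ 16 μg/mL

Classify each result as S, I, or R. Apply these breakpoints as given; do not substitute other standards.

Clarithromycin (128 μg/mL) ≥ 0.25 μg/mL ⇒ resistant
Cefepime 0.03 μg/mL: ≤ 8 μg/mL → Susceptible
Doxycycline (1 μg/mL) ≤ 1 μg/mL → Susceptible
Cefuroxime: 4 μg/mL is in 4–8 μg/mL — Intermediate
Aztreonam (0.25 μg/mL) in 0.25–0.5 μg/mL → intermediate
Oxacillin: 32 μg/mL is ≥ 16 μg/mL — Resistant
Ceftazidime 0.25 μg/mL: = 0.25 μg/mL → intermediate
Linezolid (128 μg/mL) ≥ 16 μg/mL → Resistant
Trimethoprim-sulfamethoxazole 8 μg/mL: ≥ 4 μg/mL ⇒ R

R, S, S, I, I, R, I, R, R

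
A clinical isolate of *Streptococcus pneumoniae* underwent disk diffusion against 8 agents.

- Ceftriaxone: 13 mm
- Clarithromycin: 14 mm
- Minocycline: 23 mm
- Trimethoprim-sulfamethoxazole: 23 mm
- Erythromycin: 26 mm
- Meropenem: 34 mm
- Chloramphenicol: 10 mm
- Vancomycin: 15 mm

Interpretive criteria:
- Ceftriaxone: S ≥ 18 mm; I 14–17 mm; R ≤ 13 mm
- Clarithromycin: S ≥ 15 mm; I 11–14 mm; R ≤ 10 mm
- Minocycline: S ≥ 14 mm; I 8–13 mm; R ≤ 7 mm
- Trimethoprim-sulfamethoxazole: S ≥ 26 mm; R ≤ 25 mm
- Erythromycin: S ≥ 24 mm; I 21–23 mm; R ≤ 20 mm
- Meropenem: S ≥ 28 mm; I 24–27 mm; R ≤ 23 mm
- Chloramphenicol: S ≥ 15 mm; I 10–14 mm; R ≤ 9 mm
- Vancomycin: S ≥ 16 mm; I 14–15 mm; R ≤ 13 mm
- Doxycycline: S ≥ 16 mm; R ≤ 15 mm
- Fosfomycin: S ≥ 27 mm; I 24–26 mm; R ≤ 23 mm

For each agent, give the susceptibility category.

Ceftriaxone 13 mm: ≤ 13 mm — Resistant
Clarithromycin (14 mm) in 11–14 mm ⇒ Intermediate
Minocycline 23 mm: ≥ 14 mm ⇒ susceptible
Trimethoprim-sulfamethoxazole: 23 mm is ≤ 25 mm — R
Erythromycin 26 mm: ≥ 24 mm — Susceptible
Meropenem 34 mm: ≥ 28 mm ⇒ Susceptible
Chloramphenicol: 10 mm is in 10–14 mm — I
Vancomycin (15 mm) in 14–15 mm — Intermediate

R, I, S, R, S, S, I, I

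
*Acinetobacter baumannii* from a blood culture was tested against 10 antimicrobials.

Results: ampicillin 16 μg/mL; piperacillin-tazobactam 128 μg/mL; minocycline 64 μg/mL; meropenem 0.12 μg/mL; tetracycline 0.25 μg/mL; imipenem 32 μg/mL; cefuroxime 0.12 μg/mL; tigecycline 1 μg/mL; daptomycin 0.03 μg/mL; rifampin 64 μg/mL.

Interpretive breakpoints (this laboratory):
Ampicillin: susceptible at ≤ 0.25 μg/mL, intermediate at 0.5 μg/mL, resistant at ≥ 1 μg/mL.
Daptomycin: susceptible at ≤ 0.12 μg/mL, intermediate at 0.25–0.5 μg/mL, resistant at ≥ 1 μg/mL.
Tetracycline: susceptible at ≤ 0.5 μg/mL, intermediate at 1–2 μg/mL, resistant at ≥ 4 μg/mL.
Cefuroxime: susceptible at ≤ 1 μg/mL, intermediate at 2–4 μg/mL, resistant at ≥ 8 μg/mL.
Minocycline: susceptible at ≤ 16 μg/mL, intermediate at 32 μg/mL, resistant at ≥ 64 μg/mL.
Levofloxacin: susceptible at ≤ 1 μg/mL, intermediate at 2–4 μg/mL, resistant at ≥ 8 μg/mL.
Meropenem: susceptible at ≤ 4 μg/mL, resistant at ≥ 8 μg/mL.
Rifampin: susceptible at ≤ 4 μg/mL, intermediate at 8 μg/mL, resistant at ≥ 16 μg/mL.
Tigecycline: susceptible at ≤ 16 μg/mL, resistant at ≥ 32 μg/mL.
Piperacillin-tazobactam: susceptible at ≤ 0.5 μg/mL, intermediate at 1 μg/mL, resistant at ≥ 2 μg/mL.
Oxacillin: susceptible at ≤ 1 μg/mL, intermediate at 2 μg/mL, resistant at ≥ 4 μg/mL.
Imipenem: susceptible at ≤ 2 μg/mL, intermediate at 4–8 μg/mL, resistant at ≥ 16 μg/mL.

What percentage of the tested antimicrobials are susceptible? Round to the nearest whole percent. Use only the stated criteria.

Ampicillin 16 μg/mL: ≥ 1 μg/mL ⇒ resistant
Piperacillin-tazobactam: 128 μg/mL is ≥ 2 μg/mL — R
Minocycline (64 μg/mL) ≥ 64 μg/mL — R
Meropenem 0.12 μg/mL: ≤ 4 μg/mL ⇒ S
Tetracycline: 0.25 μg/mL is ≤ 0.5 μg/mL — Susceptible
Imipenem (32 μg/mL) ≥ 16 μg/mL → resistant
Cefuroxime (0.12 μg/mL) ≤ 1 μg/mL → susceptible
Tigecycline: 1 μg/mL is ≤ 16 μg/mL ⇒ Susceptible
Daptomycin (0.03 μg/mL) ≤ 0.12 μg/mL — Susceptible
Rifampin (64 μg/mL) ≥ 16 μg/mL ⇒ R
Susceptible: 5/10

50%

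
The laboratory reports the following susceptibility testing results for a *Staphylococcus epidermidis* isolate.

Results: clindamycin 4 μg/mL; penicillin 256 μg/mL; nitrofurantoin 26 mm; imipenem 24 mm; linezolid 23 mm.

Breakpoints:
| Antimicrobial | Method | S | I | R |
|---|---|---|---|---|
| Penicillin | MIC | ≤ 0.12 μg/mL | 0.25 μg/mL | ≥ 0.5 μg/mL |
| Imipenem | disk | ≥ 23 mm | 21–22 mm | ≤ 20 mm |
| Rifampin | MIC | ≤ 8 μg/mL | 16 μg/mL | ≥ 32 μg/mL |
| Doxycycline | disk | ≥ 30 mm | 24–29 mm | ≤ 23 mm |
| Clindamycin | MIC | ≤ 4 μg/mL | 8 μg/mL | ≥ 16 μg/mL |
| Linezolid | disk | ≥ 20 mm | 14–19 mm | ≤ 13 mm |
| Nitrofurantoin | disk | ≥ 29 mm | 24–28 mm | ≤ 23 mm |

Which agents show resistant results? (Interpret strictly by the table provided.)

Clindamycin: 4 μg/mL is ≤ 4 μg/mL → Susceptible
Penicillin: 256 μg/mL is ≥ 0.5 μg/mL ⇒ resistant
Nitrofurantoin: 26 mm is in 24–28 mm — intermediate
Imipenem: 24 mm is ≥ 23 mm → Susceptible
Linezolid: 23 mm is ≥ 20 mm — S

penicillin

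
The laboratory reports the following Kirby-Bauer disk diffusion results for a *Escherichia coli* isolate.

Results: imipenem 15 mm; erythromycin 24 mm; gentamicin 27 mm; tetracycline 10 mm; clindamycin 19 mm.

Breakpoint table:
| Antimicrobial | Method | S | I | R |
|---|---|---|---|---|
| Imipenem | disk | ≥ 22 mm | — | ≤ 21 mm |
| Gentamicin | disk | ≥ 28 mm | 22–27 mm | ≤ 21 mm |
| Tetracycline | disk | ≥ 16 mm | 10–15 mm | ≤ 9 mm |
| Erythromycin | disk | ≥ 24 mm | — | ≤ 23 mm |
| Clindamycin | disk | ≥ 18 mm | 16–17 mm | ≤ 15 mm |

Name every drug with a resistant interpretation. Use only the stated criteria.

imipenem

Imipenem: 15 mm is ≤ 21 mm ⇒ resistant
Erythromycin 24 mm: ≥ 24 mm ⇒ Susceptible
Gentamicin: 27 mm is in 22–27 mm → I
Tetracycline: 10 mm is in 10–15 mm → I
Clindamycin: 19 mm is ≥ 18 mm → susceptible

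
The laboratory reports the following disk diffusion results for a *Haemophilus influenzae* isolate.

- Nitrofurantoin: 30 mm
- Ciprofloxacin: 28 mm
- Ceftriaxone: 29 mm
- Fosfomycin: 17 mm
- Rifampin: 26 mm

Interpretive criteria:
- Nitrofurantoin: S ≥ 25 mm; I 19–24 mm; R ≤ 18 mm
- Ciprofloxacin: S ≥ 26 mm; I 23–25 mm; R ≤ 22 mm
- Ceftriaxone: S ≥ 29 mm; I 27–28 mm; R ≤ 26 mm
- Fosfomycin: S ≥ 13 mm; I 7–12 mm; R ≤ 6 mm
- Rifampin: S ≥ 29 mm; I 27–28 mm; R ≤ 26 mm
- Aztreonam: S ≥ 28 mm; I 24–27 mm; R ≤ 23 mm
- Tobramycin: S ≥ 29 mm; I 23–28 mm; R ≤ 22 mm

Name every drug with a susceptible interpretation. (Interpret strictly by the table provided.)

Nitrofurantoin 30 mm: ≥ 25 mm — Susceptible
Ciprofloxacin 28 mm: ≥ 26 mm — Susceptible
Ceftriaxone 29 mm: ≥ 29 mm ⇒ Susceptible
Fosfomycin: 17 mm is ≥ 13 mm ⇒ susceptible
Rifampin (26 mm) ≤ 26 mm → R

nitrofurantoin, ciprofloxacin, ceftriaxone, fosfomycin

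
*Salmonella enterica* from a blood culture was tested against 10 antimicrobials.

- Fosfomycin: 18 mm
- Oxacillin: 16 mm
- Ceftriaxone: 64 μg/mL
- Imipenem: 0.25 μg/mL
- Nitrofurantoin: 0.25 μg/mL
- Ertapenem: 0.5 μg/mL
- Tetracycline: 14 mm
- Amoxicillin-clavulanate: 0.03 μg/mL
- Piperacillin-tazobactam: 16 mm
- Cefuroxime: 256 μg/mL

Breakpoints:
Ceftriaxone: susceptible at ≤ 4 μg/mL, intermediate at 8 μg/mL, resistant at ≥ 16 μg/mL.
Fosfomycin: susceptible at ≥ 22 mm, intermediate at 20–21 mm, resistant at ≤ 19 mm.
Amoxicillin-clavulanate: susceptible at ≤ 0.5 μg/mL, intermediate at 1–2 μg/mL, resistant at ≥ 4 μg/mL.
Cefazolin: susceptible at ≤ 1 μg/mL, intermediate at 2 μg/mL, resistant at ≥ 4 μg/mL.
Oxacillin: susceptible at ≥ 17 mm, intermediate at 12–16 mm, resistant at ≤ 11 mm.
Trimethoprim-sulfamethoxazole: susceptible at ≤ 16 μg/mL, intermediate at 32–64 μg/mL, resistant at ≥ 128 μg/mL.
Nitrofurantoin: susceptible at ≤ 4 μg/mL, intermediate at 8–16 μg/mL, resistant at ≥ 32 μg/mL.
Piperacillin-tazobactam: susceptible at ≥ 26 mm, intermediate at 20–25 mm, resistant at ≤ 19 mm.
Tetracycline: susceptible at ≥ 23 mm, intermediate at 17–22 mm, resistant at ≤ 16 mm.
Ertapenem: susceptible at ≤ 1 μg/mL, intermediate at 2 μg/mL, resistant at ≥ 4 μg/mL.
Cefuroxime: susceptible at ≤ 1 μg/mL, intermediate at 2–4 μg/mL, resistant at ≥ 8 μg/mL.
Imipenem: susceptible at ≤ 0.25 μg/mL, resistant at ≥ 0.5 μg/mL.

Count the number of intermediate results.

Fosfomycin 18 mm: ≤ 19 mm — Resistant
Oxacillin: 16 mm is in 12–16 mm → I
Ceftriaxone 64 μg/mL: ≥ 16 μg/mL → resistant
Imipenem: 0.25 μg/mL is ≤ 0.25 μg/mL → susceptible
Nitrofurantoin: 0.25 μg/mL is ≤ 4 μg/mL ⇒ S
Ertapenem 0.5 μg/mL: ≤ 1 μg/mL ⇒ S
Tetracycline (14 mm) ≤ 16 mm — R
Amoxicillin-clavulanate (0.03 μg/mL) ≤ 0.5 μg/mL — susceptible
Piperacillin-tazobactam: 16 mm is ≤ 19 mm → Resistant
Cefuroxime (256 μg/mL) ≥ 8 μg/mL ⇒ R
Intermediate: 1

1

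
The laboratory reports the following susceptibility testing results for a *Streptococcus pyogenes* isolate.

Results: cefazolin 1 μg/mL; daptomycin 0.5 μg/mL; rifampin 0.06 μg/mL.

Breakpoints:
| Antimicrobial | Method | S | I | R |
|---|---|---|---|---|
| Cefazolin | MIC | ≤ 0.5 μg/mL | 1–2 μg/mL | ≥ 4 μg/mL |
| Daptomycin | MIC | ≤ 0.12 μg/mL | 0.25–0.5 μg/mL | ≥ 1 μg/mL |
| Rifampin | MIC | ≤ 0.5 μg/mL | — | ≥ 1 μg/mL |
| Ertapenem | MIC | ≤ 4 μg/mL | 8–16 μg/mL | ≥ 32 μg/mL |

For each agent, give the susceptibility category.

I, I, S

Cefazolin: 1 μg/mL is in 1–2 μg/mL ⇒ Intermediate
Daptomycin (0.5 μg/mL) in 0.25–0.5 μg/mL ⇒ I
Rifampin (0.06 μg/mL) ≤ 0.5 μg/mL → susceptible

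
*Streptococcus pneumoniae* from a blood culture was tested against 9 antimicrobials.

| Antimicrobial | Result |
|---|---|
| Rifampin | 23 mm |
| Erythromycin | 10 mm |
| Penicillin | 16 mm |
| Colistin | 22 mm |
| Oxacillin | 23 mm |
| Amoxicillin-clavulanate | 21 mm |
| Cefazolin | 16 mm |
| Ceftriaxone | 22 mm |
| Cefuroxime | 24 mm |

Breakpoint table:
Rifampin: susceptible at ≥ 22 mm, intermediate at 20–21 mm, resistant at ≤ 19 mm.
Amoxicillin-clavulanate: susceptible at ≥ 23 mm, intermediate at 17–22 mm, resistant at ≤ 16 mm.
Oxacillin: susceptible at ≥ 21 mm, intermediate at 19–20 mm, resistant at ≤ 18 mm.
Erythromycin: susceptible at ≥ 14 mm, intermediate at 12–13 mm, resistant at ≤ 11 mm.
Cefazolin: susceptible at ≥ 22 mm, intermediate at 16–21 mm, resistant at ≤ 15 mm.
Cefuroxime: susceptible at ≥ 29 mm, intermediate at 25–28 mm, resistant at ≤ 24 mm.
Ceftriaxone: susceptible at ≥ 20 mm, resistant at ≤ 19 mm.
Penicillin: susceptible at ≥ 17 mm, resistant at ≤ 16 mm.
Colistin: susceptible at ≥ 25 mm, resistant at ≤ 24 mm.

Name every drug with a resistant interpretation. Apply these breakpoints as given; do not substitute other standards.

erythromycin, penicillin, colistin, cefuroxime

Rifampin: 23 mm is ≥ 22 mm → Susceptible
Erythromycin: 10 mm is ≤ 11 mm → Resistant
Penicillin: 16 mm is ≤ 16 mm → resistant
Colistin: 22 mm is ≤ 24 mm → R
Oxacillin (23 mm) ≥ 21 mm → S
Amoxicillin-clavulanate: 21 mm is in 17–22 mm → I
Cefazolin: 16 mm is in 16–21 mm — I
Ceftriaxone 22 mm: ≥ 20 mm → S
Cefuroxime 24 mm: ≤ 24 mm — R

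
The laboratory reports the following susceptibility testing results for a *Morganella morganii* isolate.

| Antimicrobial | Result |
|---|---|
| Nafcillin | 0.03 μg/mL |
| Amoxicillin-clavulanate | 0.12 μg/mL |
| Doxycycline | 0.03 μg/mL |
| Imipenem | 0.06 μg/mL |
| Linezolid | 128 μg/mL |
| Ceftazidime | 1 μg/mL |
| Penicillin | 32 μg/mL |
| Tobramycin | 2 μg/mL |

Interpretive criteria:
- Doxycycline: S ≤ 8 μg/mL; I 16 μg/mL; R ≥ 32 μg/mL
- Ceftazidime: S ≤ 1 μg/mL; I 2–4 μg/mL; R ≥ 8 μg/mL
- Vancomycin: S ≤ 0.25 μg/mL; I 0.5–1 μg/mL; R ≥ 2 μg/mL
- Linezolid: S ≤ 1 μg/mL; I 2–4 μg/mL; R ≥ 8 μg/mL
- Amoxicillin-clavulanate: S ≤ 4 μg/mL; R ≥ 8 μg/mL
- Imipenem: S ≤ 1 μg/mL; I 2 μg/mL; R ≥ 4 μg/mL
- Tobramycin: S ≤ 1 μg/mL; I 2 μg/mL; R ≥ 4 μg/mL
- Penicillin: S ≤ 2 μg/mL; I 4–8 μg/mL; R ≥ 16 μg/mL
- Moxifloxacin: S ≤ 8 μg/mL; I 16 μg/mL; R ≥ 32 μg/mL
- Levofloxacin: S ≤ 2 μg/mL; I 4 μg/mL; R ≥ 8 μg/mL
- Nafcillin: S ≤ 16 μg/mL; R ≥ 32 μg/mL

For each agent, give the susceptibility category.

S, S, S, S, R, S, R, I

Nafcillin: 0.03 μg/mL is ≤ 16 μg/mL ⇒ Susceptible
Amoxicillin-clavulanate (0.12 μg/mL) ≤ 4 μg/mL — Susceptible
Doxycycline 0.03 μg/mL: ≤ 8 μg/mL — susceptible
Imipenem: 0.06 μg/mL is ≤ 1 μg/mL → S
Linezolid 128 μg/mL: ≥ 8 μg/mL → R
Ceftazidime (1 μg/mL) ≤ 1 μg/mL — susceptible
Penicillin (32 μg/mL) ≥ 16 μg/mL — R
Tobramycin 2 μg/mL: = 2 μg/mL — intermediate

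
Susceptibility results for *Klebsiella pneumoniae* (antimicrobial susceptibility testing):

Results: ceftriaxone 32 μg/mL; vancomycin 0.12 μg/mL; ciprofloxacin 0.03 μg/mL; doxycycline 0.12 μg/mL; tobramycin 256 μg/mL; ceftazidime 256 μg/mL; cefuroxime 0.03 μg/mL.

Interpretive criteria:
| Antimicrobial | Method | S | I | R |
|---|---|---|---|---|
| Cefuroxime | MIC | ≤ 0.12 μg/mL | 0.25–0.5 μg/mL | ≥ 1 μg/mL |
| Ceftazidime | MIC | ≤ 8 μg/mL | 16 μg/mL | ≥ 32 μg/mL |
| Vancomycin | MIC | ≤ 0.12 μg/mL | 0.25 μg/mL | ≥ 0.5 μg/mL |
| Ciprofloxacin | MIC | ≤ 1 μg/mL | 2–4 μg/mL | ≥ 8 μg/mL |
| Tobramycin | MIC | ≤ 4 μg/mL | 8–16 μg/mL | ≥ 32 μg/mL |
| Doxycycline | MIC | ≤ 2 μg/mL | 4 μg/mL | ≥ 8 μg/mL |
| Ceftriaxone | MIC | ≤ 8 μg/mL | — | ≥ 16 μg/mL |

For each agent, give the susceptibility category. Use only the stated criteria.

R, S, S, S, R, R, S

Ceftriaxone: 32 μg/mL is ≥ 16 μg/mL — resistant
Vancomycin (0.12 μg/mL) ≤ 0.12 μg/mL — susceptible
Ciprofloxacin: 0.03 μg/mL is ≤ 1 μg/mL — S
Doxycycline (0.12 μg/mL) ≤ 2 μg/mL ⇒ susceptible
Tobramycin 256 μg/mL: ≥ 32 μg/mL — Resistant
Ceftazidime 256 μg/mL: ≥ 32 μg/mL — resistant
Cefuroxime 0.03 μg/mL: ≤ 0.12 μg/mL → S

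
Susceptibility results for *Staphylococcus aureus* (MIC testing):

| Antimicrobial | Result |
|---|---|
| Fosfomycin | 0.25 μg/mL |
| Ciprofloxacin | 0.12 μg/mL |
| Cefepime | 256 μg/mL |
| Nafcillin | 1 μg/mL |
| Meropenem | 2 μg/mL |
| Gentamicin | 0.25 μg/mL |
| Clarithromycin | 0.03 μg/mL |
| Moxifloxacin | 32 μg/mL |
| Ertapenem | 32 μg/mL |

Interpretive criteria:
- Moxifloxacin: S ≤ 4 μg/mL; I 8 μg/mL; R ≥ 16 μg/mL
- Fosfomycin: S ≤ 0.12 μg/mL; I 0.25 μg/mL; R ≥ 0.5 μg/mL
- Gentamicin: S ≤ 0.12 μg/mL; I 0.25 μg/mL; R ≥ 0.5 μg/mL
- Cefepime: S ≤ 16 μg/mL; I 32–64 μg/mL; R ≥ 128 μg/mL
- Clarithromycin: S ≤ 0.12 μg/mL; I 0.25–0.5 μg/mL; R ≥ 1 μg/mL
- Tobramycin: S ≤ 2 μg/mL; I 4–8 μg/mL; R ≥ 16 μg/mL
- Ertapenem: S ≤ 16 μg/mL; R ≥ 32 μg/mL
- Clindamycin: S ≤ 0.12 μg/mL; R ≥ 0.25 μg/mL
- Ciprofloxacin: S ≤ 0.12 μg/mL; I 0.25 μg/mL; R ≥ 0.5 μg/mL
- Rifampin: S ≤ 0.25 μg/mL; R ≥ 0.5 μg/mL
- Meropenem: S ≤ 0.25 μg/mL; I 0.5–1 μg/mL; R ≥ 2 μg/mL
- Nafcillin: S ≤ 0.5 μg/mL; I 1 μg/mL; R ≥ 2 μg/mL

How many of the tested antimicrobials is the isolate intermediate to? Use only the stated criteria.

3

Fosfomycin (0.25 μg/mL) = 0.25 μg/mL — intermediate
Ciprofloxacin 0.12 μg/mL: ≤ 0.12 μg/mL ⇒ susceptible
Cefepime 256 μg/mL: ≥ 128 μg/mL — R
Nafcillin 1 μg/mL: = 1 μg/mL → Intermediate
Meropenem (2 μg/mL) ≥ 2 μg/mL — R
Gentamicin 0.25 μg/mL: = 0.25 μg/mL ⇒ I
Clarithromycin: 0.03 μg/mL is ≤ 0.12 μg/mL — S
Moxifloxacin (32 μg/mL) ≥ 16 μg/mL ⇒ Resistant
Ertapenem 32 μg/mL: ≥ 32 μg/mL → resistant
Intermediate: 3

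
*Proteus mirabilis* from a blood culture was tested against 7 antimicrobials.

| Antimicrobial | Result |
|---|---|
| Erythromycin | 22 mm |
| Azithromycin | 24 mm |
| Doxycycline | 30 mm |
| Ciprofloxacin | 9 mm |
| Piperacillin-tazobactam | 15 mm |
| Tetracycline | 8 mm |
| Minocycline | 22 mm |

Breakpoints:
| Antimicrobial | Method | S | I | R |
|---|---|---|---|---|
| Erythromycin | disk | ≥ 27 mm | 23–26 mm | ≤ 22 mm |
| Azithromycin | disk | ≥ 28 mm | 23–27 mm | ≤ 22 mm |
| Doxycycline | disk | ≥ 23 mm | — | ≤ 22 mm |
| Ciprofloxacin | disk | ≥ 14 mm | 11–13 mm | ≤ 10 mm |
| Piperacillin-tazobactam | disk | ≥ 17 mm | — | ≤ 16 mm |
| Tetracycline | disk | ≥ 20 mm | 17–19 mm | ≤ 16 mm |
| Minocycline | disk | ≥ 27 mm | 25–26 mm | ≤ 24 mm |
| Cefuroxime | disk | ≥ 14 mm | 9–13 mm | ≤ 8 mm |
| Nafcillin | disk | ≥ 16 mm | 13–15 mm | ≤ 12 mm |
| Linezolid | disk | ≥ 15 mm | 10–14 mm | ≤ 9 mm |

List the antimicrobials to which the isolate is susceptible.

doxycycline

Erythromycin: 22 mm is ≤ 22 mm ⇒ Resistant
Azithromycin: 24 mm is in 23–27 mm — intermediate
Doxycycline (30 mm) ≥ 23 mm — S
Ciprofloxacin: 9 mm is ≤ 10 mm — R
Piperacillin-tazobactam 15 mm: ≤ 16 mm → Resistant
Tetracycline (8 mm) ≤ 16 mm ⇒ R
Minocycline (22 mm) ≤ 24 mm → R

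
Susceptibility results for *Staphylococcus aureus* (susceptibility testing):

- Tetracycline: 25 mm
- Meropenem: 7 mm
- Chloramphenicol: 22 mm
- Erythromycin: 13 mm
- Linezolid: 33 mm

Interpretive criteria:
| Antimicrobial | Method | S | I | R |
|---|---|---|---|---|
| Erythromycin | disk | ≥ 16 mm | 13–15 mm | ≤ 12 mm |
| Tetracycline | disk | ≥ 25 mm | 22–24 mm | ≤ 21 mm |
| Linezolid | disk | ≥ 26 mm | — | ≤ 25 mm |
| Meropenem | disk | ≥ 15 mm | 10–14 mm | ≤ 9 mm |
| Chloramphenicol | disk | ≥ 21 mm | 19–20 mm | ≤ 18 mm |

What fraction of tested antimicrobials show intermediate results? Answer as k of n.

1 of 5

Tetracycline: 25 mm is ≥ 25 mm — Susceptible
Meropenem 7 mm: ≤ 9 mm — resistant
Chloramphenicol 22 mm: ≥ 21 mm — Susceptible
Erythromycin (13 mm) in 13–15 mm — I
Linezolid 33 mm: ≥ 26 mm — susceptible
Intermediate: 1/5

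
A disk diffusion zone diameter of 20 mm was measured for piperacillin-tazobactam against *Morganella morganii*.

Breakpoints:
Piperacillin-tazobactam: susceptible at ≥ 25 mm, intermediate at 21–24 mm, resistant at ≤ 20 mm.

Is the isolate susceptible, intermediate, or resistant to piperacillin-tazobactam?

Piperacillin-tazobactam: 20 mm is ≤ 20 mm — resistant

Resistant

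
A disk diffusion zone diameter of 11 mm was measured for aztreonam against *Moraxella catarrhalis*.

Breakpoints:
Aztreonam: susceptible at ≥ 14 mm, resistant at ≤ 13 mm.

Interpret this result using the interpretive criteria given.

Aztreonam (11 mm) ≤ 13 mm → Resistant

R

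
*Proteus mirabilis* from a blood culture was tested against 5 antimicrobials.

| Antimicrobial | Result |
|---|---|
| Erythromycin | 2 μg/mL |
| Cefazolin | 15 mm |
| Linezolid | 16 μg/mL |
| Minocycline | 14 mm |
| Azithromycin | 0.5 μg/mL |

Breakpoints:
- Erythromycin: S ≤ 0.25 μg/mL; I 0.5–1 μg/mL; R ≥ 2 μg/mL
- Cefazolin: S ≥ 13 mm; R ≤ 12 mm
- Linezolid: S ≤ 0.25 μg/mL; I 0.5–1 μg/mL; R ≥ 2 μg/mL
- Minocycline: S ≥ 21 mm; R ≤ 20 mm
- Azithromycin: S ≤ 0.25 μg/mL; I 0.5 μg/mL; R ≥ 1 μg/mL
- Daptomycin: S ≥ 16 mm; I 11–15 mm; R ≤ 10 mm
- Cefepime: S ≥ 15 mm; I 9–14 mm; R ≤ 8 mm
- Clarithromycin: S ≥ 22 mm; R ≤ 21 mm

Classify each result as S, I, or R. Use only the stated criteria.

Erythromycin (2 μg/mL) ≥ 2 μg/mL → Resistant
Cefazolin 15 mm: ≥ 13 mm — S
Linezolid: 16 μg/mL is ≥ 2 μg/mL ⇒ R
Minocycline 14 mm: ≤ 20 mm ⇒ Resistant
Azithromycin: 0.5 μg/mL is = 0.5 μg/mL ⇒ I

R, S, R, R, I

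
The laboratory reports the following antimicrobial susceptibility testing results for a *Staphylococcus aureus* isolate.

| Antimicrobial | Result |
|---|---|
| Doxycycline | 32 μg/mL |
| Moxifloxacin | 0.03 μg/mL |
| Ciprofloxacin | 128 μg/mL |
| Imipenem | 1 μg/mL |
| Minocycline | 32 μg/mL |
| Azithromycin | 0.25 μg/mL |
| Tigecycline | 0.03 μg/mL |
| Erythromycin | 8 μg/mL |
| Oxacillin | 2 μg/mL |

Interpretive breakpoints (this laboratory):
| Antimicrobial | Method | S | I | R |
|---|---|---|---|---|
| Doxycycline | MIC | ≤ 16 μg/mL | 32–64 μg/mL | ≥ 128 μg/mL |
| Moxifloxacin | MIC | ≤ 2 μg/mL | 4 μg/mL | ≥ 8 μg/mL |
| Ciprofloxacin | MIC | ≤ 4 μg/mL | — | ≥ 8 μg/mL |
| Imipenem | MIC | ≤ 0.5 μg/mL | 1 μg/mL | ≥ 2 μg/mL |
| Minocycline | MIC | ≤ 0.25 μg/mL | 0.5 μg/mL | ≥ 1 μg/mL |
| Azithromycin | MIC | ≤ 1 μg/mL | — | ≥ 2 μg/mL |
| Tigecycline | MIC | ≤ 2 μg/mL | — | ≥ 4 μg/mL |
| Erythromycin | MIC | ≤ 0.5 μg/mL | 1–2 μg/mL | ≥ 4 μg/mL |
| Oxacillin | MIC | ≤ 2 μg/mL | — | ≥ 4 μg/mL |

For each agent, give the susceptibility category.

I, S, R, I, R, S, S, R, S

Doxycycline (32 μg/mL) in 32–64 μg/mL ⇒ Intermediate
Moxifloxacin (0.03 μg/mL) ≤ 2 μg/mL — S
Ciprofloxacin: 128 μg/mL is ≥ 8 μg/mL — R
Imipenem: 1 μg/mL is = 1 μg/mL — I
Minocycline 32 μg/mL: ≥ 1 μg/mL → resistant
Azithromycin: 0.25 μg/mL is ≤ 1 μg/mL → susceptible
Tigecycline 0.03 μg/mL: ≤ 2 μg/mL → Susceptible
Erythromycin: 8 μg/mL is ≥ 4 μg/mL — R
Oxacillin 2 μg/mL: ≤ 2 μg/mL ⇒ susceptible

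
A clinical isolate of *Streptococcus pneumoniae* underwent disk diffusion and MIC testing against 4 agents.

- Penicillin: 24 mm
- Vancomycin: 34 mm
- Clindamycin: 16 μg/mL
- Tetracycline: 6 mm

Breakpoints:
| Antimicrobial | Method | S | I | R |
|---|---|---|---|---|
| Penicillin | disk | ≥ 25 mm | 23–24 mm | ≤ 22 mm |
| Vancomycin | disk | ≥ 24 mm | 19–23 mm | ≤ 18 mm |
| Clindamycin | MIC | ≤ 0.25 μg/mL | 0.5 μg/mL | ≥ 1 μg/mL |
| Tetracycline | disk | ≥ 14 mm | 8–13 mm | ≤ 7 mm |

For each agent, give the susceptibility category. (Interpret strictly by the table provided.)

Penicillin 24 mm: in 23–24 mm — Intermediate
Vancomycin (34 mm) ≥ 24 mm → S
Clindamycin (16 μg/mL) ≥ 1 μg/mL ⇒ Resistant
Tetracycline (6 mm) ≤ 7 mm — resistant

I, S, R, R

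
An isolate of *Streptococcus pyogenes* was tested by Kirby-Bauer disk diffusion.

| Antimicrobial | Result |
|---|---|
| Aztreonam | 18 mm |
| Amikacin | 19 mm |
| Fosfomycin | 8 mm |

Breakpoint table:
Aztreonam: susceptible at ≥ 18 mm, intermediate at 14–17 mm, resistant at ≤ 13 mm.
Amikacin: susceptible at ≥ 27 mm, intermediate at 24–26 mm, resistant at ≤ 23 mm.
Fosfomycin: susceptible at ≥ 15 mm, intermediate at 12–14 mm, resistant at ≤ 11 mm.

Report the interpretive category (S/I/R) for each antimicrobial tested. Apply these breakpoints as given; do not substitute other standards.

S, R, R

Aztreonam (18 mm) ≥ 18 mm → Susceptible
Amikacin: 19 mm is ≤ 23 mm — Resistant
Fosfomycin (8 mm) ≤ 11 mm → Resistant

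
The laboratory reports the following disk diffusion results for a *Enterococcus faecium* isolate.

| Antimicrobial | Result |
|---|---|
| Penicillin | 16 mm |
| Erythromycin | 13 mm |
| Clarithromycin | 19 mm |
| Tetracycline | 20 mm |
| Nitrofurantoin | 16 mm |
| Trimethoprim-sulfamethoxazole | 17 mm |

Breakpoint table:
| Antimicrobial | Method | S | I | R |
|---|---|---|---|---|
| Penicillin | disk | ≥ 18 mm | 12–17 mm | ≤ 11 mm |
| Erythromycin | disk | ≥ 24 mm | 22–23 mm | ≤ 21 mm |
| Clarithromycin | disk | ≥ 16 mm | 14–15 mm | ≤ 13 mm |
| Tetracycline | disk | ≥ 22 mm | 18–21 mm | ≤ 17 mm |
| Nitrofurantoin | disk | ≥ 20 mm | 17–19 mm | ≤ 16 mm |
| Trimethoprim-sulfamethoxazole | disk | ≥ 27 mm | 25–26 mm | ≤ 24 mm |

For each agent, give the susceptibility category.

Penicillin 16 mm: in 12–17 mm ⇒ intermediate
Erythromycin: 13 mm is ≤ 21 mm ⇒ resistant
Clarithromycin 19 mm: ≥ 16 mm → S
Tetracycline (20 mm) in 18–21 mm → Intermediate
Nitrofurantoin (16 mm) ≤ 16 mm → Resistant
Trimethoprim-sulfamethoxazole (17 mm) ≤ 24 mm ⇒ Resistant

I, R, S, I, R, R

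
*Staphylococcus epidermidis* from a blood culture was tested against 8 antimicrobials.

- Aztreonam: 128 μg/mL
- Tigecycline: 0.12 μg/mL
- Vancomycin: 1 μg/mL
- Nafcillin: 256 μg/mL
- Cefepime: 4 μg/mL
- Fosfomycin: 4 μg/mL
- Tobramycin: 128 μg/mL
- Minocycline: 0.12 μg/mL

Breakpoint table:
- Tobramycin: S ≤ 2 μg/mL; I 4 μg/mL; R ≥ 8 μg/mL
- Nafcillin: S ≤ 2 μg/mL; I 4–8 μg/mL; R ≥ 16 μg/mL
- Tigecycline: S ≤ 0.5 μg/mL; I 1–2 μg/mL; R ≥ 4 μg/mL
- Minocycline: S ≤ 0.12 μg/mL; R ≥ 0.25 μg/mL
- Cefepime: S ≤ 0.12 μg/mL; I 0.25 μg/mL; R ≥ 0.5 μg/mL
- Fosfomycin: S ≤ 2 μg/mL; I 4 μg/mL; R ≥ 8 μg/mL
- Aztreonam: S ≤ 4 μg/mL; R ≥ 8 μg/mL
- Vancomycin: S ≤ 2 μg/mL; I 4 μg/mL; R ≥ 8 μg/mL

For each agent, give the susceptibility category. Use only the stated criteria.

R, S, S, R, R, I, R, S

Aztreonam: 128 μg/mL is ≥ 8 μg/mL ⇒ resistant
Tigecycline (0.12 μg/mL) ≤ 0.5 μg/mL — S
Vancomycin 1 μg/mL: ≤ 2 μg/mL → Susceptible
Nafcillin 256 μg/mL: ≥ 16 μg/mL ⇒ resistant
Cefepime: 4 μg/mL is ≥ 0.5 μg/mL — Resistant
Fosfomycin (4 μg/mL) = 4 μg/mL ⇒ I
Tobramycin 128 μg/mL: ≥ 8 μg/mL → Resistant
Minocycline 0.12 μg/mL: ≤ 0.12 μg/mL — susceptible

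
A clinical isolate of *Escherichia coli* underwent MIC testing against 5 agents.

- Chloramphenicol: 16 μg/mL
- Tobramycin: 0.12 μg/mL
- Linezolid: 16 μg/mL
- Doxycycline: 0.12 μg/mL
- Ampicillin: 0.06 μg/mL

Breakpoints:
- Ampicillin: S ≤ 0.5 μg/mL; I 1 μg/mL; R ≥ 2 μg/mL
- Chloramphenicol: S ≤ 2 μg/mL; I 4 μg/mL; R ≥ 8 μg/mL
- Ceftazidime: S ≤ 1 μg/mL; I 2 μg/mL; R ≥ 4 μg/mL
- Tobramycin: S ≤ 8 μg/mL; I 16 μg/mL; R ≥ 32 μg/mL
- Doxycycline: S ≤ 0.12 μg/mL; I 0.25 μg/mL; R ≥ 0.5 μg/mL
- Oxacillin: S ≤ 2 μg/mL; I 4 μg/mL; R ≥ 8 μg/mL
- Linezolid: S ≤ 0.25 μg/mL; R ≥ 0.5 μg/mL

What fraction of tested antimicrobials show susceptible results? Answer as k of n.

Chloramphenicol 16 μg/mL: ≥ 8 μg/mL → R
Tobramycin: 0.12 μg/mL is ≤ 8 μg/mL → S
Linezolid (16 μg/mL) ≥ 0.5 μg/mL — Resistant
Doxycycline 0.12 μg/mL: ≤ 0.12 μg/mL → susceptible
Ampicillin (0.06 μg/mL) ≤ 0.5 μg/mL → susceptible
Susceptible: 3/5

3 of 5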